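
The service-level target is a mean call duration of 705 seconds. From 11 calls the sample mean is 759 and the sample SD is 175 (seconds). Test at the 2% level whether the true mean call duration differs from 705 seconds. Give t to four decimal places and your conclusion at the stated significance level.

H0: μ = 705; H1: μ ≠ 705 (one-sample t-test, two-sided).
t = (x̄ − μ₀)/(s/√n) = (759 − 705)/(175/√11) = 1.0234
df = n − 1 = 10
Two-sided p-value ≈ 0.3302
Since p ≈ 0.3302 > α = 0.02, fail to reject H0; the data do not provide sufficient evidence against H0.

t = 1.0234; fail to reject H0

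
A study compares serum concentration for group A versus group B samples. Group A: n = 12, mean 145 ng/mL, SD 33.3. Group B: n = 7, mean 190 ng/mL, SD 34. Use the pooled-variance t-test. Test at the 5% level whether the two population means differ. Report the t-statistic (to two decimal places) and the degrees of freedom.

Let group 1 = group A, group 2 = group B. H0: μ_1 = μ_2; H1: μ_1 ≠ μ_2 (two-sample pooled-variance t-test, two-sided).
s_p² = [(12−1)·33.3² + (7−1)·34²]/(12+7−2) = 1125.52
t = (145 − 190)/√[1125.52·(1/12 + 1/7)] = -2.82
df = n₁ + n₂ − 2 = 17
Two-sided p-value ≈ 0.0118
Since p ≈ 0.0118 < α = 0.05, reject H0; the evidence is statistically significant.

t = -2.82, df = 17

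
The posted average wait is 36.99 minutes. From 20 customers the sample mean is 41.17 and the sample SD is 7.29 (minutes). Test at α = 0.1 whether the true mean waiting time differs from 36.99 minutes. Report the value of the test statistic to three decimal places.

H0: μ = 36.99; H1: μ ≠ 36.99 (one-sample t-test, two-sided).
t = (x̄ − μ₀)/(s/√n) = (41.17 − 36.99)/(7.29/√20) = 2.564
df = n − 1 = 19
Two-sided p-value ≈ 0.019
Since p ≈ 0.019 < α = 0.1, reject H0; the evidence is statistically significant.

2.564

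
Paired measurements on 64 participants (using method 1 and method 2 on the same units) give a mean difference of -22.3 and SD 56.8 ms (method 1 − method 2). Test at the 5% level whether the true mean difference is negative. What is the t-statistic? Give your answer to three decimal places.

-3.141

H0: μ_d = 0; H1: μ_d < 0 (paired t-test on the differences, left-tailed).
t = d̄/(s_d/√n) = -22.3/(56.8/√64) = -3.141
df = n − 1 = 63
p-value = P(T ≤ -3.141) ≈ 0.0013
Since p ≈ 0.0013 < α = 0.05, reject H0; the evidence is statistically significant.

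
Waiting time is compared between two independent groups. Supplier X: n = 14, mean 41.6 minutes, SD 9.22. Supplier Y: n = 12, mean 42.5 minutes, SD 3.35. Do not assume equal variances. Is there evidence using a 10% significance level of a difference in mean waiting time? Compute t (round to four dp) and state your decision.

Let group 1 = supplier X, group 2 = supplier Y. H0: μ_1 = μ_2; H1: μ_1 ≠ μ_2 (Welch's two-sample t-test, two-sided).
t = (x̄_1 − x̄_2)/√(s_1²/n_1 + s_2²/n_2) = (41.6 − 42.5)/√(9.22²/14 + 3.35²/12) = -0.3400
Welch–Satterthwaite df ≈ 16.84
Two-sided p-value ≈ 0.738
Since p ≈ 0.738 > α = 0.1, fail to reject H0; the evidence is not statistically significant.

t = -0.3400; fail to reject H0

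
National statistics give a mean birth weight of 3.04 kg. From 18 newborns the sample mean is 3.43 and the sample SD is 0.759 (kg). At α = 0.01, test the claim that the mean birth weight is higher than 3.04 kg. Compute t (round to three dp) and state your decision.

t = 2.180; fail to reject H0

H0: μ = 3.04; H1: μ > 3.04 (one-sample t-test, right-tailed).
t = (x̄ − μ₀)/(s/√n) = (3.43 − 3.04)/(0.759/√18) = 2.180
df = n − 1 = 17
p-value = P(T ≥ 2.180) ≈ 0.022
Since p ≈ 0.022 > α = 0.01, fail to reject H0; the evidence is not statistically significant.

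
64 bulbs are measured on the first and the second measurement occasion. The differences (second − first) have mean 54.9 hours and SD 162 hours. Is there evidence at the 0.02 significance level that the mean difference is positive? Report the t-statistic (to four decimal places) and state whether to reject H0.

t = 2.7111; reject H0

H0: μ_d = 0; H1: μ_d > 0 (paired t-test on the differences, right-tailed).
t = d̄/(s_d/√n) = 54.9/(162/√64) = 2.7111
df = n − 1 = 63
p-value = P(T ≥ 2.7111) ≈ 0.004
Since p ≈ 0.004 < α = 0.02, reject H0; the data support H1.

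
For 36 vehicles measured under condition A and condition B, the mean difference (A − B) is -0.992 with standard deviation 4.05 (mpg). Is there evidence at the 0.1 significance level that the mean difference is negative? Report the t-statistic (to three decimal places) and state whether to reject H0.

t = -1.470; reject H0

H0: μ_d = 0; H1: μ_d < 0 (paired t-test on the differences, left-tailed).
t = d̄/(s_d/√n) = -0.992/(4.05/√36) = -1.470
df = n − 1 = 35
p-value = P(T ≤ -1.470) ≈ 0.0753
Since p ≈ 0.0753 < α = 0.1, reject H0; the evidence is statistically significant.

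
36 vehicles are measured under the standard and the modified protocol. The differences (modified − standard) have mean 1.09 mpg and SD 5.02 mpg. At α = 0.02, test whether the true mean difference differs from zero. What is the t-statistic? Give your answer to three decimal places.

1.303

H0: μ_d = 0; H1: μ_d ≠ 0 (paired t-test on the differences, two-sided).
t = d̄/(s_d/√n) = 1.09/(5.02/√36) = 1.303
df = n − 1 = 35
Two-sided p-value ≈ 0.201
Since p ≈ 0.201 > α = 0.02, fail to reject H0; the evidence is not statistically significant.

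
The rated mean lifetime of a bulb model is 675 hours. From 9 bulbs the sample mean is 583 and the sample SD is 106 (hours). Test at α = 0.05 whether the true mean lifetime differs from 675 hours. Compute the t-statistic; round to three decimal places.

H0: μ = 675; H1: μ ≠ 675 (one-sample t-test, two-sided).
t = (x̄ − μ₀)/(s/√n) = (583 − 675)/(106/√9) = -2.604
df = n − 1 = 8
Two-sided p-value ≈ 0.0314
Since p ≈ 0.0314 < α = 0.05, reject H0; the evidence is statistically significant.

-2.604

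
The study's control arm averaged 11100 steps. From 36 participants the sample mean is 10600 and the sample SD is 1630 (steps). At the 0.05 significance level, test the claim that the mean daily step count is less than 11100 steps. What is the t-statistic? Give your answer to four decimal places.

H0: μ = 11100; H1: μ < 11100 (one-sample t-test, left-tailed).
t = (x̄ − μ₀)/(s/√n) = (10600 − 11100)/(1630/√36) = -1.8405
df = n − 1 = 35
p-value = P(T ≤ -1.8405) ≈ 0.037
Since p ≈ 0.037 < α = 0.05, reject H0; the evidence is statistically significant.

-1.8405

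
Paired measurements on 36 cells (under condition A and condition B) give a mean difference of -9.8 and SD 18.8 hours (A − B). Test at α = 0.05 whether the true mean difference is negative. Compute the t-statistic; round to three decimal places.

-3.128

H0: μ_d = 0; H1: μ_d < 0 (paired t-test on the differences, left-tailed).
t = d̄/(s_d/√n) = -9.8/(18.8/√36) = -3.128
df = n − 1 = 35
p-value = P(T ≤ -3.128) ≈ 0.002
Since p ≈ 0.002 < α = 0.05, reject H0; the data support H1.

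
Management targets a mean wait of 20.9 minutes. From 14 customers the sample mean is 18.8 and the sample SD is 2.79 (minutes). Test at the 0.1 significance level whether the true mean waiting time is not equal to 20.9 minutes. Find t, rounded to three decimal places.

H0: μ = 20.9; H1: μ ≠ 20.9 (one-sample t-test, two-sided).
t = (x̄ − μ₀)/(s/√n) = (18.8 − 20.9)/(2.79/√14) = -2.816
df = n − 1 = 13
Two-sided p-value ≈ 0.0146
Since p ≈ 0.0146 < α = 0.1, reject H0; the data support H1.

-2.816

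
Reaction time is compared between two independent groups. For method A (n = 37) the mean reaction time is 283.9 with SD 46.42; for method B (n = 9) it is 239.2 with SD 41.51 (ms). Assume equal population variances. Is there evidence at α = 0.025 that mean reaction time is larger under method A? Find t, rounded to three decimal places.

2.639

Let group 1 = method A, group 2 = method B. H0: μ_1 = μ_2; H1: μ_1 > μ_2 (two-sample pooled-variance t-test, right-tailed).
s_p² = [(37−1)·46.42² + (9−1)·41.51²]/(37+9−2) = 2076.32
t = (283.9 − 239.2)/√[2076.32·(1/37 + 1/9)] = 2.639
df = n₁ + n₂ − 2 = 44
p-value = P(T ≥ 2.639) ≈ 0.006
Since p ≈ 0.006 < α = 0.025, reject H0; the evidence is statistically significant.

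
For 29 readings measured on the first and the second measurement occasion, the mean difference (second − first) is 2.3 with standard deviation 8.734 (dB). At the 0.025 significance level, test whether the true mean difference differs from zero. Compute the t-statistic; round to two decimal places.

H0: μ_d = 0; H1: μ_d ≠ 0 (paired t-test on the differences, two-sided).
t = d̄/(s_d/√n) = 2.3/(8.734/√29) = 1.42
df = n − 1 = 28
Two-sided p-value ≈ 0.167
Since p ≈ 0.167 > α = 0.025, fail to reject H0; the data do not provide sufficient evidence against H0.

1.42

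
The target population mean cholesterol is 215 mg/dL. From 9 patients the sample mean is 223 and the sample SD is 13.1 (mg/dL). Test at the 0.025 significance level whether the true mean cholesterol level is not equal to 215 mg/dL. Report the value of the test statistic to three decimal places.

H0: μ = 215; H1: μ ≠ 215 (one-sample t-test, two-sided).
t = (x̄ − μ₀)/(s/√n) = (223 − 215)/(13.1/√9) = 1.832
df = n − 1 = 8
Two-sided p-value ≈ 0.104
Since p ≈ 0.104 > α = 0.025, fail to reject H0; the data do not provide sufficient evidence against H0.

1.832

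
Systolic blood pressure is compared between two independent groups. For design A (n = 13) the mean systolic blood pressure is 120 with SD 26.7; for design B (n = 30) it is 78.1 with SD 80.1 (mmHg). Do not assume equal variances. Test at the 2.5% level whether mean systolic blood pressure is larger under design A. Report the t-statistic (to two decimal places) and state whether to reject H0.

Let group 1 = design A, group 2 = design B. H0: μ_1 = μ_2; H1: μ_1 > μ_2 (Welch's two-sample t-test, right-tailed).
t = (x̄_1 − x̄_2)/√(s_1²/n_1 + s_2²/n_2) = (120 − 78.1)/√(26.7²/13 + 80.1²/30) = 2.56
Welch–Satterthwaite df ≈ 39.50
p-value = P(T ≥ 2.56) ≈ 0.007
Since p ≈ 0.007 < α = 0.025, reject H0; the data support H1.

t = 2.56; reject H0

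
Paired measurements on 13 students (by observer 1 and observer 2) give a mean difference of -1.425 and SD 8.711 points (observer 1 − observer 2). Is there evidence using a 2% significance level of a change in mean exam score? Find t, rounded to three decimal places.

H0: μ_d = 0; H1: μ_d ≠ 0 (paired t-test on the differences, two-sided).
t = d̄/(s_d/√n) = -1.425/(8.711/√13) = -0.590
df = n − 1 = 12
Two-sided p-value ≈ 0.5663
Since p ≈ 0.5663 > α = 0.02, fail to reject H0; the data do not provide sufficient evidence against H0.

-0.590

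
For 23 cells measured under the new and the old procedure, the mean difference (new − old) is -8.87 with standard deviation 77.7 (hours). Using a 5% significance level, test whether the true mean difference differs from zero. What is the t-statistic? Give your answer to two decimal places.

-0.55

H0: μ_d = 0; H1: μ_d ≠ 0 (paired t-test on the differences, two-sided).
t = d̄/(s_d/√n) = -8.87/(77.7/√23) = -0.55
df = n − 1 = 22
Two-sided p-value ≈ 0.5896
Since p ≈ 0.5896 > α = 0.05, fail to reject H0; the data do not provide sufficient evidence against H0.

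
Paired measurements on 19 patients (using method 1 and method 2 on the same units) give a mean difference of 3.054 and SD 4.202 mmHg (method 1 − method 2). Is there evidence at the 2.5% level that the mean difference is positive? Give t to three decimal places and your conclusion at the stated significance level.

t = 3.168; reject H0

H0: μ_d = 0; H1: μ_d > 0 (paired t-test on the differences, right-tailed).
t = d̄/(s_d/√n) = 3.054/(4.202/√19) = 3.168
df = n − 1 = 18
p-value = P(T ≥ 3.168) ≈ 0.0027
Since p ≈ 0.0027 < α = 0.025, reject H0; the evidence is statistically significant.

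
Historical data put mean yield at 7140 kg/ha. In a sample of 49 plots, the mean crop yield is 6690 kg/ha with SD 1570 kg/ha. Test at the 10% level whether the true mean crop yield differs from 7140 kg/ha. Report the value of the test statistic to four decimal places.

H0: μ = 7140; H1: μ ≠ 7140 (one-sample t-test, two-sided).
t = (x̄ − μ₀)/(s/√n) = (6690 − 7140)/(1570/√49) = -2.0064
df = n − 1 = 48
Two-sided p-value ≈ 0.0505
Since p ≈ 0.0505 < α = 0.1, reject H0; the evidence is statistically significant.

-2.0064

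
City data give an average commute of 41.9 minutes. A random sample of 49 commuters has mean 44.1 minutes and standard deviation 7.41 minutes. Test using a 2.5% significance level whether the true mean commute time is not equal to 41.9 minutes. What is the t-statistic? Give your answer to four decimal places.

2.0783

H0: μ = 41.9; H1: μ ≠ 41.9 (one-sample t-test, two-sided).
t = (x̄ − μ₀)/(s/√n) = (44.1 − 41.9)/(7.41/√49) = 2.0783
df = n − 1 = 48
Two-sided p-value ≈ 0.043
Since p ≈ 0.043 > α = 0.025, fail to reject H0; the data do not provide sufficient evidence against H0.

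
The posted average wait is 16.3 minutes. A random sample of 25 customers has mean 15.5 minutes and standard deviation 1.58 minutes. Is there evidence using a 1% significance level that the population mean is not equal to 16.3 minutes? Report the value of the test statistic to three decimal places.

-2.532

H0: μ = 16.3; H1: μ ≠ 16.3 (one-sample t-test, two-sided).
t = (x̄ − μ₀)/(s/√n) = (15.5 − 16.3)/(1.58/√25) = -2.532
df = n − 1 = 24
Two-sided p-value ≈ 0.0183
Since p ≈ 0.0183 > α = 0.01, fail to reject H0; the data do not provide sufficient evidence against H0.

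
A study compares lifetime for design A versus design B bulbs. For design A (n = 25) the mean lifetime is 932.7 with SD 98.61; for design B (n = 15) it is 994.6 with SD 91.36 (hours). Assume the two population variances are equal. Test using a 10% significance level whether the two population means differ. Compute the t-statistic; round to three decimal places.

-1.974

Let group 1 = design A, group 2 = design B. H0: μ_1 = μ_2; H1: μ_1 ≠ μ_2 (two-sample pooled-variance t-test, two-sided).
s_p² = [(25−1)·98.61² + (15−1)·91.36²]/(25+15−2) = 9216.51
t = (932.7 − 994.6)/√[9216.51·(1/25 + 1/15)] = -1.974
df = n₁ + n₂ − 2 = 38
Two-sided p-value ≈ 0.056
Since p ≈ 0.056 < α = 0.1, reject H0; the data support H1.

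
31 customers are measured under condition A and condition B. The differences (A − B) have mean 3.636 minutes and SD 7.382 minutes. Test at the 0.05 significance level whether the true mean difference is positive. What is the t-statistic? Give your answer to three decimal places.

2.742

H0: μ_d = 0; H1: μ_d > 0 (paired t-test on the differences, right-tailed).
t = d̄/(s_d/√n) = 3.636/(7.382/√31) = 2.742
df = n − 1 = 30
p-value = P(T ≥ 2.742) ≈ 0.005
Since p ≈ 0.005 < α = 0.05, reject H0; the evidence is statistically significant.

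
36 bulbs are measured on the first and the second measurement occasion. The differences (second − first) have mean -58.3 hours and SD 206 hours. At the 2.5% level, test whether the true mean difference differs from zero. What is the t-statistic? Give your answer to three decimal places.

-1.698

H0: μ_d = 0; H1: μ_d ≠ 0 (paired t-test on the differences, two-sided).
t = d̄/(s_d/√n) = -58.3/(206/√36) = -1.698
df = n − 1 = 35
Two-sided p-value ≈ 0.098
Since p ≈ 0.098 > α = 0.025, fail to reject H0; the evidence is not statistically significant.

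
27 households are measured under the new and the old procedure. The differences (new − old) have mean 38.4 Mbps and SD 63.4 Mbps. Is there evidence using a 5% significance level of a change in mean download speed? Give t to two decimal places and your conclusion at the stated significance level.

H0: μ_d = 0; H1: μ_d ≠ 0 (paired t-test on the differences, two-sided).
t = d̄/(s_d/√n) = 38.4/(63.4/√27) = 3.15
df = n − 1 = 26
Two-sided p-value ≈ 0.0041
Since p ≈ 0.0041 < α = 0.05, reject H0; the evidence is statistically significant.

t = 3.15; reject H0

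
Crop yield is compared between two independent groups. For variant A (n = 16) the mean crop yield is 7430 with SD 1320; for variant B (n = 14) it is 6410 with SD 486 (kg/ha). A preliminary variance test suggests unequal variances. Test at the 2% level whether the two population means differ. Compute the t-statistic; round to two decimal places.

Let group 1 = variant A, group 2 = variant B. H0: μ_1 = μ_2; H1: μ_1 ≠ μ_2 (Welch's two-sample t-test, two-sided).
t = (x̄_1 − x̄_2)/√(s_1²/n_1 + s_2²/n_2) = (7430 − 6410)/√(1320²/16 + 486²/14) = 2.88
Welch–Satterthwaite df ≈ 19.47
Two-sided p-value ≈ 0.0095
Since p ≈ 0.0095 < α = 0.02, reject H0; the evidence is statistically significant.

2.88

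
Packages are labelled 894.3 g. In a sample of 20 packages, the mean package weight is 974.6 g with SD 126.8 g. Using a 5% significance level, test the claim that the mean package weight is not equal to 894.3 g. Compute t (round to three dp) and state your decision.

H0: μ = 894.3; H1: μ ≠ 894.3 (one-sample t-test, two-sided).
t = (x̄ − μ₀)/(s/√n) = (974.6 − 894.3)/(126.8/√20) = 2.832
df = n − 1 = 19
Two-sided p-value ≈ 0.0107
Since p ≈ 0.0107 < α = 0.05, reject H0; the data support H1.

t = 2.832; reject H0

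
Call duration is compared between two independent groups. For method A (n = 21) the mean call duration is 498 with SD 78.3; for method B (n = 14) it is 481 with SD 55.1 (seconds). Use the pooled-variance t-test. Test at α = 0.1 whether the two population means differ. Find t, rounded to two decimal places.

Let group 1 = method A, group 2 = method B. H0: μ_1 = μ_2; H1: μ_1 ≠ μ_2 (two-sample pooled-variance t-test, two-sided).
s_p² = [(21−1)·78.3² + (14−1)·55.1²]/(21+14−2) = 4911.69
t = (498 − 481)/√[4911.69·(1/21 + 1/14)] = 0.70
df = n₁ + n₂ − 2 = 33
Two-sided p-value ≈ 0.487
Since p ≈ 0.487 > α = 0.1, fail to reject H0; the data do not provide sufficient evidence against H0.

0.70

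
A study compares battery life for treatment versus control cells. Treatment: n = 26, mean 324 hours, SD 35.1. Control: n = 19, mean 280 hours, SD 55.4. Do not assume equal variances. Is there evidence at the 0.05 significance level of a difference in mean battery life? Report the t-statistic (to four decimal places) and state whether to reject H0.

Let group 1 = treatment, group 2 = control. H0: μ_1 = μ_2; H1: μ_1 ≠ μ_2 (Welch's two-sample t-test, two-sided).
t = (x̄_1 − x̄_2)/√(s_1²/n_1 + s_2²/n_2) = (324 − 280)/√(35.1²/26 + 55.4²/19) = 3.0441
Welch–Satterthwaite df ≈ 28.35
Two-sided p-value ≈ 0.0050
Since p ≈ 0.0050 < α = 0.05, reject H0; the evidence is statistically significant.

t = 3.0441; reject H0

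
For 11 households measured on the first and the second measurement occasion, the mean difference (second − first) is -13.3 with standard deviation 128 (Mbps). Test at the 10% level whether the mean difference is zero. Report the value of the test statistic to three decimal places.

-0.345

H0: μ_d = 0; H1: μ_d ≠ 0 (paired t-test on the differences, two-sided).
t = d̄/(s_d/√n) = -13.3/(128/√11) = -0.345
df = n − 1 = 10
Two-sided p-value ≈ 0.7375
Since p ≈ 0.7375 > α = 0.1, fail to reject H0; the data do not provide sufficient evidence against H0.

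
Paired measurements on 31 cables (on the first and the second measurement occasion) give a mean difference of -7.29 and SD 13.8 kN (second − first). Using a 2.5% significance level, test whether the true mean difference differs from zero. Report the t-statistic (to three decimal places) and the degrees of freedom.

t = -2.941, df = 30

H0: μ_d = 0; H1: μ_d ≠ 0 (paired t-test on the differences, two-sided).
t = d̄/(s_d/√n) = -7.29/(13.8/√31) = -2.941
df = n − 1 = 30
Two-sided p-value ≈ 0.0062
Since p ≈ 0.0062 < α = 0.025, reject H0; the data support H1.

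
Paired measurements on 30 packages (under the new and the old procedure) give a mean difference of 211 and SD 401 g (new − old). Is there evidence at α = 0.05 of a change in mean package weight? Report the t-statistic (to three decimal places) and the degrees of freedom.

t = 2.882, df = 29

H0: μ_d = 0; H1: μ_d ≠ 0 (paired t-test on the differences, two-sided).
t = d̄/(s_d/√n) = 211/(401/√30) = 2.882
df = n − 1 = 29
Two-sided p-value ≈ 0.0074
Since p ≈ 0.0074 < α = 0.05, reject H0; the data support H1.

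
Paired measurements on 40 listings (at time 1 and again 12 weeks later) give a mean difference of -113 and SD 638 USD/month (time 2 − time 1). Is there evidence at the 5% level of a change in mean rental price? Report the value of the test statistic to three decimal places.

-1.120

H0: μ_d = 0; H1: μ_d ≠ 0 (paired t-test on the differences, two-sided).
t = d̄/(s_d/√n) = -113/(638/√40) = -1.120
df = n − 1 = 39
Two-sided p-value ≈ 0.2695
Since p ≈ 0.2695 > α = 0.05, fail to reject H0; the evidence is not statistically significant.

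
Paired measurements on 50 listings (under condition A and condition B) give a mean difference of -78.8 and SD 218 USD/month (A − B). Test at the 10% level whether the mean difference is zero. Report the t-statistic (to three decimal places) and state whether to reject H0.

t = -2.556; reject H0

H0: μ_d = 0; H1: μ_d ≠ 0 (paired t-test on the differences, two-sided).
t = d̄/(s_d/√n) = -78.8/(218/√50) = -2.556
df = n − 1 = 49
Two-sided p-value ≈ 0.014
Since p ≈ 0.014 < α = 0.1, reject H0; the evidence is statistically significant.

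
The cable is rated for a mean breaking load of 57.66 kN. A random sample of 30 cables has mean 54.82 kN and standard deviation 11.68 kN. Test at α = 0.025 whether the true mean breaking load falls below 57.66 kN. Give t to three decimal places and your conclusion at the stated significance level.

t = -1.332; fail to reject H0

H0: μ = 57.66; H1: μ < 57.66 (one-sample t-test, left-tailed).
t = (x̄ − μ₀)/(s/√n) = (54.82 − 57.66)/(11.68/√30) = -1.332
df = n − 1 = 29
p-value = P(T ≤ -1.332) ≈ 0.0967
Since p ≈ 0.0967 > α = 0.025, fail to reject H0; the evidence is not statistically significant.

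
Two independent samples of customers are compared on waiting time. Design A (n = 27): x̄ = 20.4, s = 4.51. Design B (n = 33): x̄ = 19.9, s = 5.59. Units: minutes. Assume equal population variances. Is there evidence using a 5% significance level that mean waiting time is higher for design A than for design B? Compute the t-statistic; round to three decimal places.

Let group 1 = design A, group 2 = design B. H0: μ_1 = μ_2; H1: μ_1 > μ_2 (two-sample pooled-variance t-test, right-tailed).
s_p² = [(27−1)·4.51² + (33−1)·5.59²]/(27+33−2) = 26.3583
t = (20.4 − 19.9)/√[26.3583·(1/27 + 1/33)] = 0.375
df = n₁ + n₂ − 2 = 58
p-value = P(T ≥ 0.375) ≈ 0.3544
Since p ≈ 0.3544 > α = 0.05, fail to reject H0; the evidence is not statistically significant.

0.375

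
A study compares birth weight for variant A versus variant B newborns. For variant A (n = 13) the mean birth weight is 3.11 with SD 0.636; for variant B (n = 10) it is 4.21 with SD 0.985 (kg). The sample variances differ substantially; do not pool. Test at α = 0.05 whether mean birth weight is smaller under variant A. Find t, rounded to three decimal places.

Let group 1 = variant A, group 2 = variant B. H0: μ_1 = μ_2; H1: μ_1 < μ_2 (Welch's two-sample t-test, left-tailed).
t = (x̄_1 − x̄_2)/√(s_1²/n_1 + s_2²/n_2) = (3.11 − 4.21)/√(0.636²/13 + 0.985²/10) = -3.073
Welch–Satterthwaite df ≈ 14.57
p-value = P(T ≤ -3.073) ≈ 0.004
Since p ≈ 0.004 < α = 0.05, reject H0; the data support H1.

-3.073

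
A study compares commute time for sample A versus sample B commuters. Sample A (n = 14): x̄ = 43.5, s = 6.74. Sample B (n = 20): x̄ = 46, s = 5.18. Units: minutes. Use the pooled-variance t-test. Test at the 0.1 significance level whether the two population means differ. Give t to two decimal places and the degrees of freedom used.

Let group 1 = sample A, group 2 = sample B. H0: μ_1 = μ_2; H1: μ_1 ≠ μ_2 (two-sample pooled-variance t-test, two-sided).
s_p² = [(14−1)·6.74² + (20−1)·5.18²]/(14+20−2) = 34.3867
t = (43.5 − 46)/√[34.3867·(1/14 + 1/20)] = -1.22
df = n₁ + n₂ − 2 = 32
Two-sided p-value ≈ 0.230
Since p ≈ 0.230 > α = 0.1, fail to reject H0; the data do not provide sufficient evidence against H0.

t = -1.22, df = 32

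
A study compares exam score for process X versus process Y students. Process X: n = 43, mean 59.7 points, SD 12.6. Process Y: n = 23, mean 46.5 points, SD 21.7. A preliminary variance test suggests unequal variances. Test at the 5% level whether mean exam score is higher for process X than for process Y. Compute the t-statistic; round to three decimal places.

Let group 1 = process X, group 2 = process Y. H0: μ_1 = μ_2; H1: μ_1 > μ_2 (Welch's two-sample t-test, right-tailed).
t = (x̄_1 − x̄_2)/√(s_1²/n_1 + s_2²/n_2) = (59.7 − 46.5)/√(12.6²/43 + 21.7²/23) = 2.685
Welch–Satterthwaite df ≈ 30.14
p-value = P(T ≥ 2.685) ≈ 0.006
Since p ≈ 0.006 < α = 0.05, reject H0; the data support H1.

2.685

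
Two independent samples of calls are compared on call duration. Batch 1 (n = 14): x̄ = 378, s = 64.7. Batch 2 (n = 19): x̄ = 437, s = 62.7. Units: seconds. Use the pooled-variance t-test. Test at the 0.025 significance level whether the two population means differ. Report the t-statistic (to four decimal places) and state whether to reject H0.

t = -2.6360; reject H0

Let group 1 = batch 1, group 2 = batch 2. H0: μ_1 = μ_2; H1: μ_1 ≠ μ_2 (two-sample pooled-variance t-test, two-sided).
s_p² = [(14−1)·64.7² + (19−1)·62.7²]/(14+19−2) = 4038.14
t = (378 − 437)/√[4038.14·(1/14 + 1/19)] = -2.6360
df = n₁ + n₂ − 2 = 31
Two-sided p-value ≈ 0.0130
Since p ≈ 0.0130 < α = 0.025, reject H0; the data support H1.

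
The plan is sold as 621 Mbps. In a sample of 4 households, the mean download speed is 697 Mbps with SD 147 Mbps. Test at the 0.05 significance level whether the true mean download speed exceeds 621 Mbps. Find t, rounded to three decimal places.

1.034

H0: μ = 621; H1: μ > 621 (one-sample t-test, right-tailed).
t = (x̄ − μ₀)/(s/√n) = (697 − 621)/(147/√4) = 1.034
df = n − 1 = 3
p-value = P(T ≥ 1.034) ≈ 0.189
Since p ≈ 0.189 > α = 0.05, fail to reject H0; the data do not provide sufficient evidence against H0.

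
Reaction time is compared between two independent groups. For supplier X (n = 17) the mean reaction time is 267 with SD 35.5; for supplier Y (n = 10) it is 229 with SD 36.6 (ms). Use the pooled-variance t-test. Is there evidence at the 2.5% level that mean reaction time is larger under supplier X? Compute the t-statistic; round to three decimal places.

Let group 1 = supplier X, group 2 = supplier Y. H0: μ_1 = μ_2; H1: μ_1 > μ_2 (two-sample pooled-variance t-test, right-tailed).
s_p² = [(17−1)·35.5² + (10−1)·36.6²]/(17+10−2) = 1288.8
t = (267 − 229)/√[1288.8·(1/17 + 1/10)] = 2.656
df = n₁ + n₂ − 2 = 25
p-value = P(T ≥ 2.656) ≈ 0.007
Since p ≈ 0.007 < α = 0.025, reject H0; the evidence is statistically significant.

2.656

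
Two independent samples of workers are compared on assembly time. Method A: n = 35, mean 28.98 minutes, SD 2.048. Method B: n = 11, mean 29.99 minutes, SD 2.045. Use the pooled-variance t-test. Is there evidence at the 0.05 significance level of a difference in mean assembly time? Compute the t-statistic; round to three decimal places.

Let group 1 = method A, group 2 = method B. H0: μ_1 = μ_2; H1: μ_1 ≠ μ_2 (two-sample pooled-variance t-test, two-sided).
s_p² = [(35−1)·2.048² + (11−1)·2.045²]/(35+11−2) = 4.19151
t = (28.98 − 29.99)/√[4.19151·(1/35 + 1/11)] = -1.427
df = n₁ + n₂ − 2 = 44
Two-sided p-value ≈ 0.161
Since p ≈ 0.161 > α = 0.05, fail to reject H0; the data do not provide sufficient evidence against H0.

-1.427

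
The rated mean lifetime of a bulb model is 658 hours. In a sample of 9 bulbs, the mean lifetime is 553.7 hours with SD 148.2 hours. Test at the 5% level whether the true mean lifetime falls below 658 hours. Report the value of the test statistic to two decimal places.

H0: μ = 658; H1: μ < 658 (one-sample t-test, left-tailed).
t = (x̄ − μ₀)/(s/√n) = (553.7 − 658)/(148.2/√9) = -2.11
df = n − 1 = 8
p-value = P(T ≤ -2.11) ≈ 0.0339
Since p ≈ 0.0339 < α = 0.05, reject H0; the evidence is statistically significant.

-2.11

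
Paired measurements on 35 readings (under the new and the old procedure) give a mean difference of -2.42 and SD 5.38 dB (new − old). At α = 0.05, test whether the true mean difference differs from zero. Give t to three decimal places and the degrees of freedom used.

H0: μ_d = 0; H1: μ_d ≠ 0 (paired t-test on the differences, two-sided).
t = d̄/(s_d/√n) = -2.42/(5.38/√35) = -2.661
df = n − 1 = 34
Two-sided p-value ≈ 0.012
Since p ≈ 0.012 < α = 0.05, reject H0; the evidence is statistically significant.

t = -2.661, df = 34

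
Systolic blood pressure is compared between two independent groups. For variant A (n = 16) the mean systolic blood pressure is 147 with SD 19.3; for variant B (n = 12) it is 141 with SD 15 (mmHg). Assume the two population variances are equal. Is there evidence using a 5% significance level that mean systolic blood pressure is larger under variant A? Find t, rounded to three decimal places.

Let group 1 = variant A, group 2 = variant B. H0: μ_1 = μ_2; H1: μ_1 > μ_2 (two-sample pooled-variance t-test, right-tailed).
s_p² = [(16−1)·19.3² + (12−1)·15²]/(16+12−2) = 310.09
t = (147 − 141)/√[310.09·(1/16 + 1/12)] = 0.892
df = n₁ + n₂ − 2 = 26
p-value = P(T ≥ 0.892) ≈ 0.1902
Since p ≈ 0.1902 > α = 0.05, fail to reject H0; the evidence is not statistically significant.

0.892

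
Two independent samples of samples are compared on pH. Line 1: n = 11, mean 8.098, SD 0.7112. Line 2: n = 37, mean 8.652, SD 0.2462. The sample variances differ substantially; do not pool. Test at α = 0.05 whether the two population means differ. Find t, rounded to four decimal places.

Let group 1 = line 1, group 2 = line 2. H0: μ_1 = μ_2; H1: μ_1 ≠ μ_2 (Welch's two-sample t-test, two-sided).
t = (x̄_1 − x̄_2)/√(s_1²/n_1 + s_2²/n_2) = (8.098 − 8.652)/√(0.7112²/11 + 0.2462²/37) = -2.5387
Welch–Satterthwaite df ≈ 10.72
Two-sided p-value ≈ 0.028
Since p ≈ 0.028 < α = 0.05, reject H0; the evidence is statistically significant.

-2.5387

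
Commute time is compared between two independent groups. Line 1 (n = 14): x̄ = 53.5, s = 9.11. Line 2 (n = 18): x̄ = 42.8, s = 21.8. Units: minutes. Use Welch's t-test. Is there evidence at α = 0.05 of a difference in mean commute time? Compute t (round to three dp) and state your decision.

Let group 1 = line 1, group 2 = line 2. H0: μ_1 = μ_2; H1: μ_1 ≠ μ_2 (Welch's two-sample t-test, two-sided).
t = (x̄_1 − x̄_2)/√(s_1²/n_1 + s_2²/n_2) = (53.5 − 42.8)/√(9.11²/14 + 21.8²/18) = 1.882
Welch–Satterthwaite df ≈ 23.91
Two-sided p-value ≈ 0.072
Since p ≈ 0.072 > α = 0.05, fail to reject H0; the evidence is not statistically significant.

t = 1.882; fail to reject H0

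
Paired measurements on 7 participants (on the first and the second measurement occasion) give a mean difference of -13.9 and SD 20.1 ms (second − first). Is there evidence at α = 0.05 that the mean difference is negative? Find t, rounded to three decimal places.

H0: μ_d = 0; H1: μ_d < 0 (paired t-test on the differences, left-tailed).
t = d̄/(s_d/√n) = -13.9/(20.1/√7) = -1.830
df = n − 1 = 6
p-value = P(T ≤ -1.830) ≈ 0.059
Since p ≈ 0.059 > α = 0.05, fail to reject H0; the data do not provide sufficient evidence against H0.

-1.830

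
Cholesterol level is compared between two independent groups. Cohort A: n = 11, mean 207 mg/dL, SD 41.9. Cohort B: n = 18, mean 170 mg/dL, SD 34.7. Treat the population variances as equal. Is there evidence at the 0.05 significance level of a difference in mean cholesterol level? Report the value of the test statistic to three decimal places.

2.576

Let group 1 = cohort A, group 2 = cohort B. H0: μ_1 = μ_2; H1: μ_1 ≠ μ_2 (two-sample pooled-variance t-test, two-sided).
s_p² = [(11−1)·41.9² + (18−1)·34.7²]/(11+18−2) = 1408.36
t = (207 − 170)/√[1408.36·(1/11 + 1/18)] = 2.576
df = n₁ + n₂ − 2 = 27
Two-sided p-value ≈ 0.0158
Since p ≈ 0.0158 < α = 0.05, reject H0; the evidence is statistically significant.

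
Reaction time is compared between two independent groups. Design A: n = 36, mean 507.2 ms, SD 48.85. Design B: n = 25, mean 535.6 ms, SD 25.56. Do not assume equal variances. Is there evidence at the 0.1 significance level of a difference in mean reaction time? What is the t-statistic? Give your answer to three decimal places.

-2.954

Let group 1 = design A, group 2 = design B. H0: μ_1 = μ_2; H1: μ_1 ≠ μ_2 (Welch's two-sample t-test, two-sided).
t = (x̄_1 − x̄_2)/√(s_1²/n_1 + s_2²/n_2) = (507.2 − 535.6)/√(48.85²/36 + 25.56²/25) = -2.954
Welch–Satterthwaite df ≈ 55.46
Two-sided p-value ≈ 0.0046
Since p ≈ 0.0046 < α = 0.1, reject H0; the evidence is statistically significant.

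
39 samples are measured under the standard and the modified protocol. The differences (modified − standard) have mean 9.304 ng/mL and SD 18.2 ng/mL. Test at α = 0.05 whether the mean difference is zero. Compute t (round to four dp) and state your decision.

t = 3.1925; reject H0

H0: μ_d = 0; H1: μ_d ≠ 0 (paired t-test on the differences, two-sided).
t = d̄/(s_d/√n) = 9.304/(18.2/√39) = 3.1925
df = n − 1 = 38
Two-sided p-value ≈ 0.0028
Since p ≈ 0.0028 < α = 0.05, reject H0; the data support H1.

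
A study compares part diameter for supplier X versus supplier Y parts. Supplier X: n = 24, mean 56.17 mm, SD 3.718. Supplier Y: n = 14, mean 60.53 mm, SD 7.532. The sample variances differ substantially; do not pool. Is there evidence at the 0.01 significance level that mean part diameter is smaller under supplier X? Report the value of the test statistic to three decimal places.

-2.027

Let group 1 = supplier X, group 2 = supplier Y. H0: μ_1 = μ_2; H1: μ_1 < μ_2 (Welch's two-sample t-test, left-tailed).
t = (x̄_1 − x̄_2)/√(s_1²/n_1 + s_2²/n_2) = (56.17 − 60.53)/√(3.718²/24 + 7.532²/14) = -2.027
Welch–Satterthwaite df ≈ 16.77
p-value = P(T ≤ -2.027) ≈ 0.029
Since p ≈ 0.029 > α = 0.01, fail to reject H0; the data do not provide sufficient evidence against H0.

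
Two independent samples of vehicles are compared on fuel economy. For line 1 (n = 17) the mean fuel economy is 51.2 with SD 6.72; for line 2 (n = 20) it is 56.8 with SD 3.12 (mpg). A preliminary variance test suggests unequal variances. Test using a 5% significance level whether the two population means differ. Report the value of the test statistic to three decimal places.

-3.159

Let group 1 = line 1, group 2 = line 2. H0: μ_1 = μ_2; H1: μ_1 ≠ μ_2 (Welch's two-sample t-test, two-sided).
t = (x̄_1 − x̄_2)/√(s_1²/n_1 + s_2²/n_2) = (51.2 − 56.8)/√(6.72²/17 + 3.12²/20) = -3.159
Welch–Satterthwaite df ≈ 21.78
Two-sided p-value ≈ 0.005
Since p ≈ 0.005 < α = 0.05, reject H0; the evidence is statistically significant.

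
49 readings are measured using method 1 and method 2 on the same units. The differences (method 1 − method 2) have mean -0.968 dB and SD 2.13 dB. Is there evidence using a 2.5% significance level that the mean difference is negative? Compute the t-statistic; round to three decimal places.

H0: μ_d = 0; H1: μ_d < 0 (paired t-test on the differences, left-tailed).
t = d̄/(s_d/√n) = -0.968/(2.13/√49) = -3.181
df = n − 1 = 48
p-value = P(T ≤ -3.181) ≈ 0.001
Since p ≈ 0.001 < α = 0.025, reject H0; the evidence is statistically significant.

-3.181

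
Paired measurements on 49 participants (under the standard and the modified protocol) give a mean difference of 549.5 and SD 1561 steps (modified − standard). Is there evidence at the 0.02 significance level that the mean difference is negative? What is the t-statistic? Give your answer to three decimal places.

2.464

H0: μ_d = 0; H1: μ_d < 0 (paired t-test on the differences, left-tailed).
t = d̄/(s_d/√n) = 549.5/(1561/√49) = 2.464
df = n − 1 = 48
p-value = P(T ≤ 2.464) ≈ 0.991
Since p ≈ 0.991 > α = 0.02, fail to reject H0; the evidence is not statistically significant.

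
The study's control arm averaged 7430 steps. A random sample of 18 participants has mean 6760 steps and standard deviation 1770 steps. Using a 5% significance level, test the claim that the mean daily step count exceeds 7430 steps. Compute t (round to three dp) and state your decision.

t = -1.606; fail to reject H0

H0: μ = 7430; H1: μ > 7430 (one-sample t-test, right-tailed).
t = (x̄ − μ₀)/(s/√n) = (6760 − 7430)/(1770/√18) = -1.606
df = n − 1 = 17
p-value = P(T ≥ -1.606) ≈ 0.937
Since p ≈ 0.937 > α = 0.05, fail to reject H0; the data do not provide sufficient evidence against H0.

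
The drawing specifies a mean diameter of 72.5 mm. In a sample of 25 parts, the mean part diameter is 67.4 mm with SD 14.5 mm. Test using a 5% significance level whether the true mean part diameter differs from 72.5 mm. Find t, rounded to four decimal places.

-1.7586

H0: μ = 72.5; H1: μ ≠ 72.5 (one-sample t-test, two-sided).
t = (x̄ − μ₀)/(s/√n) = (67.4 − 72.5)/(14.5/√25) = -1.7586
df = n − 1 = 24
Two-sided p-value ≈ 0.091
Since p ≈ 0.091 > α = 0.05, fail to reject H0; the evidence is not statistically significant.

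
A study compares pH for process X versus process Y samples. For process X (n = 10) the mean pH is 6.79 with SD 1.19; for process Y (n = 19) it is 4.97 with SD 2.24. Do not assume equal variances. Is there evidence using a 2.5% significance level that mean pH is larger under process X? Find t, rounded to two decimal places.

Let group 1 = process X, group 2 = process Y. H0: μ_1 = μ_2; H1: μ_1 > μ_2 (Welch's two-sample t-test, right-tailed).
t = (x̄_1 − x̄_2)/√(s_1²/n_1 + s_2²/n_2) = (6.79 − 4.97)/√(1.19²/10 + 2.24²/19) = 2.86
Welch–Satterthwaite df ≈ 26.97
p-value = P(T ≥ 2.86) ≈ 0.0041
Since p ≈ 0.0041 < α = 0.025, reject H0; the evidence is statistically significant.

2.86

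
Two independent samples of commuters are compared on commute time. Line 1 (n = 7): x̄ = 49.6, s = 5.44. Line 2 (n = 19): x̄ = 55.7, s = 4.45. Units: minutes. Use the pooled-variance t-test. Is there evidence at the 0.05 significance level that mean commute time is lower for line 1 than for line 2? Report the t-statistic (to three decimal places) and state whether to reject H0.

t = -2.925; reject H0

Let group 1 = line 1, group 2 = line 2. H0: μ_1 = μ_2; H1: μ_1 < μ_2 (two-sample pooled-variance t-test, left-tailed).
s_p² = [(7−1)·5.44² + (19−1)·4.45²]/(7+19−2) = 22.2503
t = (49.6 − 55.7)/√[22.2503·(1/7 + 1/19)] = -2.925
df = n₁ + n₂ − 2 = 24
p-value = P(T ≤ -2.925) ≈ 0.0037
Since p ≈ 0.0037 < α = 0.05, reject H0; the evidence is statistically significant.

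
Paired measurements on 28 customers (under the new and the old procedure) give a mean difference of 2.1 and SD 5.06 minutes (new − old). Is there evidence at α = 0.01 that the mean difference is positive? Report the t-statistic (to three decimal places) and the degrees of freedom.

H0: μ_d = 0; H1: μ_d > 0 (paired t-test on the differences, right-tailed).
t = d̄/(s_d/√n) = 2.1/(5.06/√28) = 2.196
df = n − 1 = 27
p-value = P(T ≥ 2.196) ≈ 0.0184
Since p ≈ 0.0184 > α = 0.01, fail to reject H0; the evidence is not statistically significant.

t = 2.196, df = 27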